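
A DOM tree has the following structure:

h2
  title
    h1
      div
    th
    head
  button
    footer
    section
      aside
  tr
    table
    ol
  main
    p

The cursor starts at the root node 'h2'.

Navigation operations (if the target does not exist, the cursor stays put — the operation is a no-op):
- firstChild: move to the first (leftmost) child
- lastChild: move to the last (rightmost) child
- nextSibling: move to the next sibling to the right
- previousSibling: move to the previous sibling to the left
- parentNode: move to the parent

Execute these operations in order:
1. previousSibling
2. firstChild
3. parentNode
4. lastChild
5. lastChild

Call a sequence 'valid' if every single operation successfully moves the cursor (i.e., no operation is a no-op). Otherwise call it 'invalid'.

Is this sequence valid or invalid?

After 1 (previousSibling): h2 (no-op, stayed)
After 2 (firstChild): title
After 3 (parentNode): h2
After 4 (lastChild): main
After 5 (lastChild): p

Answer: invalid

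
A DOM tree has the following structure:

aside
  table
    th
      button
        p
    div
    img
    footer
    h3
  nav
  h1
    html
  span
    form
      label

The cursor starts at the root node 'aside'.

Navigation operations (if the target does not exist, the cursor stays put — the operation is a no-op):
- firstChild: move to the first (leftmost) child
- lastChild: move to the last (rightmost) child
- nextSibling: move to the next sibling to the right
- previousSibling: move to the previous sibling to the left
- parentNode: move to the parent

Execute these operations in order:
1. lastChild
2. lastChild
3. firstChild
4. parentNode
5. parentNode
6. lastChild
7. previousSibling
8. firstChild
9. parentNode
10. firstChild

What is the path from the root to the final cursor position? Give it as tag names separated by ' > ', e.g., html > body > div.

Answer: aside > span > form > label

Derivation:
After 1 (lastChild): span
After 2 (lastChild): form
After 3 (firstChild): label
After 4 (parentNode): form
After 5 (parentNode): span
After 6 (lastChild): form
After 7 (previousSibling): form (no-op, stayed)
After 8 (firstChild): label
After 9 (parentNode): form
After 10 (firstChild): label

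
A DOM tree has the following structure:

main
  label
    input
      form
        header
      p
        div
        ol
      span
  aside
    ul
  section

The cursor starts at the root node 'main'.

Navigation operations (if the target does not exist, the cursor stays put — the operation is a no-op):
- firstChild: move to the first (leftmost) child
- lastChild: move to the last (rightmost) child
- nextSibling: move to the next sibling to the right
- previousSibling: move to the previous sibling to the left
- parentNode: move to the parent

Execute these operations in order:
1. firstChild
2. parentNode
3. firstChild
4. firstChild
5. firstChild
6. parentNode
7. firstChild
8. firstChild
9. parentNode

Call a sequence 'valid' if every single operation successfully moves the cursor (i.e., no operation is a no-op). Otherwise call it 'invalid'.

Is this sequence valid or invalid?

Answer: valid

Derivation:
After 1 (firstChild): label
After 2 (parentNode): main
After 3 (firstChild): label
After 4 (firstChild): input
After 5 (firstChild): form
After 6 (parentNode): input
After 7 (firstChild): form
After 8 (firstChild): header
After 9 (parentNode): form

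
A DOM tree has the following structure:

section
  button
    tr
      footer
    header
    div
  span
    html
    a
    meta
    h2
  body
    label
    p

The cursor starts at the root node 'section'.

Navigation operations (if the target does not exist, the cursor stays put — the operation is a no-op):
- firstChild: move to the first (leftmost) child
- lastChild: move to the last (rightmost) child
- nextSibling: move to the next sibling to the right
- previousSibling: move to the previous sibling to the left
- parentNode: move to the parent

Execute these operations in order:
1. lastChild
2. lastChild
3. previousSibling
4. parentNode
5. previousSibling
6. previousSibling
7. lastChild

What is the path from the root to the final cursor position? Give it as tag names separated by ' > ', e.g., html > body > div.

After 1 (lastChild): body
After 2 (lastChild): p
After 3 (previousSibling): label
After 4 (parentNode): body
After 5 (previousSibling): span
After 6 (previousSibling): button
After 7 (lastChild): div

Answer: section > button > div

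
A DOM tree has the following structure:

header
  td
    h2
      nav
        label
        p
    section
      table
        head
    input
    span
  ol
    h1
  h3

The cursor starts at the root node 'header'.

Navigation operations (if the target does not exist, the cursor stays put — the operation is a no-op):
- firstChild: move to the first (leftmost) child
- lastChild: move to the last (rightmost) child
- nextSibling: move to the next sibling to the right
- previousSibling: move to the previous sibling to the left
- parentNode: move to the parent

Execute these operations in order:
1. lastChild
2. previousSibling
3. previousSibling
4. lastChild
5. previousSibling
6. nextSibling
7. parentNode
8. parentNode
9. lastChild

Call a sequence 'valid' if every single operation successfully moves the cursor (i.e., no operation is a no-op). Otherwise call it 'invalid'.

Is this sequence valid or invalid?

After 1 (lastChild): h3
After 2 (previousSibling): ol
After 3 (previousSibling): td
After 4 (lastChild): span
After 5 (previousSibling): input
After 6 (nextSibling): span
After 7 (parentNode): td
After 8 (parentNode): header
After 9 (lastChild): h3

Answer: valid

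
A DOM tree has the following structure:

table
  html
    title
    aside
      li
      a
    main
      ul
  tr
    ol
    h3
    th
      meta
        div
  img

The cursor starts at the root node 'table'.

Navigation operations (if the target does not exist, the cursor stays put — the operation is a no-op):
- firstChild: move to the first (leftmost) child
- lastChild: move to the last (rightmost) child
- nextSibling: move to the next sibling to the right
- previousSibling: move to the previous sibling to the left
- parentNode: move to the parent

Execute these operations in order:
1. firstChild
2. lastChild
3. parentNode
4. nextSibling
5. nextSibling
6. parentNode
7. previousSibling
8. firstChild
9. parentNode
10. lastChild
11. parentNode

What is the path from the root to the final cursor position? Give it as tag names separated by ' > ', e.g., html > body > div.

Answer: table

Derivation:
After 1 (firstChild): html
After 2 (lastChild): main
After 3 (parentNode): html
After 4 (nextSibling): tr
After 5 (nextSibling): img
After 6 (parentNode): table
After 7 (previousSibling): table (no-op, stayed)
After 8 (firstChild): html
After 9 (parentNode): table
After 10 (lastChild): img
After 11 (parentNode): table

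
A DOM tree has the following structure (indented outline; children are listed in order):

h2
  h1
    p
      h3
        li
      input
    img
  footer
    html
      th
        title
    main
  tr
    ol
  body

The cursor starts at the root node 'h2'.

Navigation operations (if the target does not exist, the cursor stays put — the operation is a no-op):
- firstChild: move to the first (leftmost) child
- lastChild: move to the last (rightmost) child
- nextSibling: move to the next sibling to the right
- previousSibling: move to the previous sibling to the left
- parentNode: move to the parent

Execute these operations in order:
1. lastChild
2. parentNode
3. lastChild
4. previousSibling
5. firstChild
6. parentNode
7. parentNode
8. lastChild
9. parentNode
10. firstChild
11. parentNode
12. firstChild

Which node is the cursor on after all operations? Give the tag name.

After 1 (lastChild): body
After 2 (parentNode): h2
After 3 (lastChild): body
After 4 (previousSibling): tr
After 5 (firstChild): ol
After 6 (parentNode): tr
After 7 (parentNode): h2
After 8 (lastChild): body
After 9 (parentNode): h2
After 10 (firstChild): h1
After 11 (parentNode): h2
After 12 (firstChild): h1

Answer: h1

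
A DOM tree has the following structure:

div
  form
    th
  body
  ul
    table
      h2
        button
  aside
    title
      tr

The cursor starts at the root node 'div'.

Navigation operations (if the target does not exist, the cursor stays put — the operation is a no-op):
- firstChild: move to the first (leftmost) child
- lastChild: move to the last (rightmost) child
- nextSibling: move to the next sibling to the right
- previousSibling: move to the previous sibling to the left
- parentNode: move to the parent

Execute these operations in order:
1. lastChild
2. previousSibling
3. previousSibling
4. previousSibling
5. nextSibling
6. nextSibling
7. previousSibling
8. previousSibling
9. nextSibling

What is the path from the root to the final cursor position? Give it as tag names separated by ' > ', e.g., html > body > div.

Answer: div > body

Derivation:
After 1 (lastChild): aside
After 2 (previousSibling): ul
After 3 (previousSibling): body
After 4 (previousSibling): form
After 5 (nextSibling): body
After 6 (nextSibling): ul
After 7 (previousSibling): body
After 8 (previousSibling): form
After 9 (nextSibling): body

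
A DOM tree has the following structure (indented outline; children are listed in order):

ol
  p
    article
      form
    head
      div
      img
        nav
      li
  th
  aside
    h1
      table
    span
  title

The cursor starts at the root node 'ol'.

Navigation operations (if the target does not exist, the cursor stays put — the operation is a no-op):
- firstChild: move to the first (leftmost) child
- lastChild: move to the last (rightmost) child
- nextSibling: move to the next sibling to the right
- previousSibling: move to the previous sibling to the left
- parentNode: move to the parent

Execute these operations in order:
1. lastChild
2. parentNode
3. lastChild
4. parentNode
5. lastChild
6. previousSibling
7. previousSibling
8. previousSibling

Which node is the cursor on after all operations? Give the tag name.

Answer: p

Derivation:
After 1 (lastChild): title
After 2 (parentNode): ol
After 3 (lastChild): title
After 4 (parentNode): ol
After 5 (lastChild): title
After 6 (previousSibling): aside
After 7 (previousSibling): th
After 8 (previousSibling): p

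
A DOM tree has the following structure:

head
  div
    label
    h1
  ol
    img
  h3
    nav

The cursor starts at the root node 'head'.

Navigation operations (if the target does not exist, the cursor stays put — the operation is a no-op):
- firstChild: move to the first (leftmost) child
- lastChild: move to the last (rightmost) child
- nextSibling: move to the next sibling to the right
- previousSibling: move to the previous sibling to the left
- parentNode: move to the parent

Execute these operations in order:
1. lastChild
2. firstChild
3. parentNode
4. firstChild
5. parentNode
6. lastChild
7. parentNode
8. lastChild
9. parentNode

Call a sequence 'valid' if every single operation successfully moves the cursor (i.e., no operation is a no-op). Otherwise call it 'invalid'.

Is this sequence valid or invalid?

After 1 (lastChild): h3
After 2 (firstChild): nav
After 3 (parentNode): h3
After 4 (firstChild): nav
After 5 (parentNode): h3
After 6 (lastChild): nav
After 7 (parentNode): h3
After 8 (lastChild): nav
After 9 (parentNode): h3

Answer: valid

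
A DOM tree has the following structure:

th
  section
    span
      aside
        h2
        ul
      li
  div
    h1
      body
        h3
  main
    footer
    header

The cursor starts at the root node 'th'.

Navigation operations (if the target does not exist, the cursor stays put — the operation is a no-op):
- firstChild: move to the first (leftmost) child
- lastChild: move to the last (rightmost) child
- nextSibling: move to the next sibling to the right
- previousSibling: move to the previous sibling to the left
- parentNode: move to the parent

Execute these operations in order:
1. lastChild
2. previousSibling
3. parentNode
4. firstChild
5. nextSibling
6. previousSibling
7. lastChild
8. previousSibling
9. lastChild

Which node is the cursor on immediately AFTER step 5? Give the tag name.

After 1 (lastChild): main
After 2 (previousSibling): div
After 3 (parentNode): th
After 4 (firstChild): section
After 5 (nextSibling): div

Answer: div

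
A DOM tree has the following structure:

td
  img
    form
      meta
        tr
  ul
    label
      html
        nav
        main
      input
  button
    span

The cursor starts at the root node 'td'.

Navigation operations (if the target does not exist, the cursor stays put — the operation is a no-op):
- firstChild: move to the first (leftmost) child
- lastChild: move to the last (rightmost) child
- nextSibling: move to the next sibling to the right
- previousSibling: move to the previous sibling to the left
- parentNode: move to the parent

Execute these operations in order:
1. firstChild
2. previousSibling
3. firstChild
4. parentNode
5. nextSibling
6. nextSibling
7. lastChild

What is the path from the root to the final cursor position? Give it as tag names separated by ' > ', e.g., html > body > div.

After 1 (firstChild): img
After 2 (previousSibling): img (no-op, stayed)
After 3 (firstChild): form
After 4 (parentNode): img
After 5 (nextSibling): ul
After 6 (nextSibling): button
After 7 (lastChild): span

Answer: td > button > span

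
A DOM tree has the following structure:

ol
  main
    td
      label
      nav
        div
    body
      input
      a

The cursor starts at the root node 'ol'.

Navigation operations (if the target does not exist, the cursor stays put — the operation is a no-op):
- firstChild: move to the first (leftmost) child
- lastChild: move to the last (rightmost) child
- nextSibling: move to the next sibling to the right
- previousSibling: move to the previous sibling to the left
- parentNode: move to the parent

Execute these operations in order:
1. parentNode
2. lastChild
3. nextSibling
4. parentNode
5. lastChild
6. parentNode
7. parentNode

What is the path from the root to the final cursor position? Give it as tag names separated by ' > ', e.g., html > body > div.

After 1 (parentNode): ol (no-op, stayed)
After 2 (lastChild): main
After 3 (nextSibling): main (no-op, stayed)
After 4 (parentNode): ol
After 5 (lastChild): main
After 6 (parentNode): ol
After 7 (parentNode): ol (no-op, stayed)

Answer: ol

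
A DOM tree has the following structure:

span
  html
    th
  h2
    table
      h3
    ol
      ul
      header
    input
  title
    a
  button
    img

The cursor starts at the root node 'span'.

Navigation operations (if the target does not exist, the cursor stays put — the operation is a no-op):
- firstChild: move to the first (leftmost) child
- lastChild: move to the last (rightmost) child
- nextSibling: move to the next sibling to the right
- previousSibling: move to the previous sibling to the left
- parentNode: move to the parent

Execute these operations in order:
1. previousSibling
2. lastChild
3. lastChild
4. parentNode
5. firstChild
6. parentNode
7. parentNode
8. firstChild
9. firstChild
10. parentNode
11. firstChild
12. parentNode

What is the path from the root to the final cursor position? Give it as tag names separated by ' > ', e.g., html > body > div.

Answer: span > html

Derivation:
After 1 (previousSibling): span (no-op, stayed)
After 2 (lastChild): button
After 3 (lastChild): img
After 4 (parentNode): button
After 5 (firstChild): img
After 6 (parentNode): button
After 7 (parentNode): span
After 8 (firstChild): html
After 9 (firstChild): th
After 10 (parentNode): html
After 11 (firstChild): th
After 12 (parentNode): html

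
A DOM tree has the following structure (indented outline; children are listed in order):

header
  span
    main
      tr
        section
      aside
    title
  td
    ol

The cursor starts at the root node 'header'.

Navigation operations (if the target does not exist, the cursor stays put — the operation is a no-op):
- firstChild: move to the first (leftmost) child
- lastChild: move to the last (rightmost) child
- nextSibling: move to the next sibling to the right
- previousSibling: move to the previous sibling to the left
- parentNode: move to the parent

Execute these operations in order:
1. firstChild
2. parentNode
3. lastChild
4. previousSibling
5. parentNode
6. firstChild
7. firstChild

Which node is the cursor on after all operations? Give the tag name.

After 1 (firstChild): span
After 2 (parentNode): header
After 3 (lastChild): td
After 4 (previousSibling): span
After 5 (parentNode): header
After 6 (firstChild): span
After 7 (firstChild): main

Answer: main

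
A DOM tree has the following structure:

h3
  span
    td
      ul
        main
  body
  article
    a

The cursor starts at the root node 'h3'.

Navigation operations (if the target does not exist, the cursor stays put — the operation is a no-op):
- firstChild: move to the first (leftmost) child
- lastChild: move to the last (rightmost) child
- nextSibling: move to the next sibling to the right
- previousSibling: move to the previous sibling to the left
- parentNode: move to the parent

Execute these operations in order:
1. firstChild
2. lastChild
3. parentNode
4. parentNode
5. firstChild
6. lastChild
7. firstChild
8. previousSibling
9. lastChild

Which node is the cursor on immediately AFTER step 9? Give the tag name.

After 1 (firstChild): span
After 2 (lastChild): td
After 3 (parentNode): span
After 4 (parentNode): h3
After 5 (firstChild): span
After 6 (lastChild): td
After 7 (firstChild): ul
After 8 (previousSibling): ul (no-op, stayed)
After 9 (lastChild): main

Answer: main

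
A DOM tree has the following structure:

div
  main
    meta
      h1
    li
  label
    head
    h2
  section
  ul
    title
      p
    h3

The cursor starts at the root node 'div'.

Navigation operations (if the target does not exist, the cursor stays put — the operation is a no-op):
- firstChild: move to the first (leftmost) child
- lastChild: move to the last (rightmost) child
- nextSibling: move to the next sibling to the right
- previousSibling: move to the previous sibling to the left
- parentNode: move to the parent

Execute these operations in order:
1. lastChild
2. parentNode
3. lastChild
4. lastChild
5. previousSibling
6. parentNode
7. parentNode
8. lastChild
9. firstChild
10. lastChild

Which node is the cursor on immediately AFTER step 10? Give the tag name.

Answer: p

Derivation:
After 1 (lastChild): ul
After 2 (parentNode): div
After 3 (lastChild): ul
After 4 (lastChild): h3
After 5 (previousSibling): title
After 6 (parentNode): ul
After 7 (parentNode): div
After 8 (lastChild): ul
After 9 (firstChild): title
After 10 (lastChild): p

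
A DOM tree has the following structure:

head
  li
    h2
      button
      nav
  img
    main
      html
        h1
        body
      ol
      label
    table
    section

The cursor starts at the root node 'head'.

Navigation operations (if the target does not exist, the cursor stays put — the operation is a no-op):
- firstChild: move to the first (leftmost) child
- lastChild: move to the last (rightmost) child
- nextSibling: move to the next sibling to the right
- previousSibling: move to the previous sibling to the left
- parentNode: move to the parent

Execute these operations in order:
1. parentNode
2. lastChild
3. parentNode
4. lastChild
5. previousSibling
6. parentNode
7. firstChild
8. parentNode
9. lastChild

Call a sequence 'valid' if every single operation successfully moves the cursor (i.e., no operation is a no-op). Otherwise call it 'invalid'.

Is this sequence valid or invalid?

Answer: invalid

Derivation:
After 1 (parentNode): head (no-op, stayed)
After 2 (lastChild): img
After 3 (parentNode): head
After 4 (lastChild): img
After 5 (previousSibling): li
After 6 (parentNode): head
After 7 (firstChild): li
After 8 (parentNode): head
After 9 (lastChild): img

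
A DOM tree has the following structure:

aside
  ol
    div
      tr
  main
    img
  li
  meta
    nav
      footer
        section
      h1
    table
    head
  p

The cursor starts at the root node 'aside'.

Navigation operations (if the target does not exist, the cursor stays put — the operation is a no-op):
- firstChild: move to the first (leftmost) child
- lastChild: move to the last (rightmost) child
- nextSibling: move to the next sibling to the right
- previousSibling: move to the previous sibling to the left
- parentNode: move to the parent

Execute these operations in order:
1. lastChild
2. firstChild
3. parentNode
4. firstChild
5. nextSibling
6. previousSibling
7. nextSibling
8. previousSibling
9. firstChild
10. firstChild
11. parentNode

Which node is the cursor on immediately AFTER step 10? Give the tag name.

After 1 (lastChild): p
After 2 (firstChild): p (no-op, stayed)
After 3 (parentNode): aside
After 4 (firstChild): ol
After 5 (nextSibling): main
After 6 (previousSibling): ol
After 7 (nextSibling): main
After 8 (previousSibling): ol
After 9 (firstChild): div
After 10 (firstChild): tr

Answer: tr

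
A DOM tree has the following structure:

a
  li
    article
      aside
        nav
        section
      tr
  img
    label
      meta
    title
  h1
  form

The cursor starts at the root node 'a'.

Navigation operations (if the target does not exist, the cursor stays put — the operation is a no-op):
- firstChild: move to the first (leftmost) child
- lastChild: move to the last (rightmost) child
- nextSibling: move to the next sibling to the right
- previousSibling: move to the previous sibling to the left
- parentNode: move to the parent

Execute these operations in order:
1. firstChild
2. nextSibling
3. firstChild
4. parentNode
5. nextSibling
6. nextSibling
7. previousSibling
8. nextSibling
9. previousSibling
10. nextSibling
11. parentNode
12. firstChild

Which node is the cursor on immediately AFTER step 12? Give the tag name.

After 1 (firstChild): li
After 2 (nextSibling): img
After 3 (firstChild): label
After 4 (parentNode): img
After 5 (nextSibling): h1
After 6 (nextSibling): form
After 7 (previousSibling): h1
After 8 (nextSibling): form
After 9 (previousSibling): h1
After 10 (nextSibling): form
After 11 (parentNode): a
After 12 (firstChild): li

Answer: li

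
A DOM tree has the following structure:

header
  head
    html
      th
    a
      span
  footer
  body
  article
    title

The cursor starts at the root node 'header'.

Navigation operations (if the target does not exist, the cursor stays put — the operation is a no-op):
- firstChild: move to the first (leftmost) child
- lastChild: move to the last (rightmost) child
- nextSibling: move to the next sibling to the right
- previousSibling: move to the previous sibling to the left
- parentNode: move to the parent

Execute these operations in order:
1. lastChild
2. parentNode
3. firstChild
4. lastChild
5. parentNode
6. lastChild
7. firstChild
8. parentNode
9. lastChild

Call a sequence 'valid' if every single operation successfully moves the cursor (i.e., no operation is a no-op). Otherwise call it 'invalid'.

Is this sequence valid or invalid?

Answer: valid

Derivation:
After 1 (lastChild): article
After 2 (parentNode): header
After 3 (firstChild): head
After 4 (lastChild): a
After 5 (parentNode): head
After 6 (lastChild): a
After 7 (firstChild): span
After 8 (parentNode): a
After 9 (lastChild): span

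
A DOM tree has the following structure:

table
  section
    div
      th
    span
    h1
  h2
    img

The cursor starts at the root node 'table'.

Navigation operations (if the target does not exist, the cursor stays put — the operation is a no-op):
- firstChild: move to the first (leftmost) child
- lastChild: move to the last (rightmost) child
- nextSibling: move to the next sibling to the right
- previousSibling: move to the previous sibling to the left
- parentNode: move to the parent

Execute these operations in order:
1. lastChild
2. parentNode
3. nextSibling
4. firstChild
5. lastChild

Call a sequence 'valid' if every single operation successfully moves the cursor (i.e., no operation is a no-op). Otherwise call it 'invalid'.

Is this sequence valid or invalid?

Answer: invalid

Derivation:
After 1 (lastChild): h2
After 2 (parentNode): table
After 3 (nextSibling): table (no-op, stayed)
After 4 (firstChild): section
After 5 (lastChild): h1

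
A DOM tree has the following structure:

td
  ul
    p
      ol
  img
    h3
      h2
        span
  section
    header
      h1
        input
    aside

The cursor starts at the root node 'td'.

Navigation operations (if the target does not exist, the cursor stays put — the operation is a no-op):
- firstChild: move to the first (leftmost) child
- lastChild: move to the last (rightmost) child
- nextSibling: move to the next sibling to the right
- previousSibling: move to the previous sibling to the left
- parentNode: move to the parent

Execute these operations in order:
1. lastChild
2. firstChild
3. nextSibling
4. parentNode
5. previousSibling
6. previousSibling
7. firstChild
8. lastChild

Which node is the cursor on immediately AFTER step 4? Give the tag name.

After 1 (lastChild): section
After 2 (firstChild): header
After 3 (nextSibling): aside
After 4 (parentNode): section

Answer: section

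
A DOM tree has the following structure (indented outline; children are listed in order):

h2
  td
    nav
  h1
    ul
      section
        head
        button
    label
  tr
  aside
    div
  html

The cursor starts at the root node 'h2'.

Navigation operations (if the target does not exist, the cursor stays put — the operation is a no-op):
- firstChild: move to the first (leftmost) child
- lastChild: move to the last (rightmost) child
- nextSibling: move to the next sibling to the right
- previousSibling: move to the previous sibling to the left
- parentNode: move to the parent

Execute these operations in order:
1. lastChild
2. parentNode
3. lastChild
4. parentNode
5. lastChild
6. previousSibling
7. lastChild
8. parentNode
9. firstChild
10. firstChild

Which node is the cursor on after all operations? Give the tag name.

Answer: div

Derivation:
After 1 (lastChild): html
After 2 (parentNode): h2
After 3 (lastChild): html
After 4 (parentNode): h2
After 5 (lastChild): html
After 6 (previousSibling): aside
After 7 (lastChild): div
After 8 (parentNode): aside
After 9 (firstChild): div
After 10 (firstChild): div (no-op, stayed)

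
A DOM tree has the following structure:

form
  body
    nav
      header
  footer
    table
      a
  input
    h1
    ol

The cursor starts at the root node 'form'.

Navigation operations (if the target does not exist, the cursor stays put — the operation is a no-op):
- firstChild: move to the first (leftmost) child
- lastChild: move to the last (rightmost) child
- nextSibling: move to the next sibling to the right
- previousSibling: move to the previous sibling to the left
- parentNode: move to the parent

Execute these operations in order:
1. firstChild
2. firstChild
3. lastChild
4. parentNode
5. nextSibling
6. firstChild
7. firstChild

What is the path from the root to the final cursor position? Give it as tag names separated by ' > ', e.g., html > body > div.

After 1 (firstChild): body
After 2 (firstChild): nav
After 3 (lastChild): header
After 4 (parentNode): nav
After 5 (nextSibling): nav (no-op, stayed)
After 6 (firstChild): header
After 7 (firstChild): header (no-op, stayed)

Answer: form > body > nav > header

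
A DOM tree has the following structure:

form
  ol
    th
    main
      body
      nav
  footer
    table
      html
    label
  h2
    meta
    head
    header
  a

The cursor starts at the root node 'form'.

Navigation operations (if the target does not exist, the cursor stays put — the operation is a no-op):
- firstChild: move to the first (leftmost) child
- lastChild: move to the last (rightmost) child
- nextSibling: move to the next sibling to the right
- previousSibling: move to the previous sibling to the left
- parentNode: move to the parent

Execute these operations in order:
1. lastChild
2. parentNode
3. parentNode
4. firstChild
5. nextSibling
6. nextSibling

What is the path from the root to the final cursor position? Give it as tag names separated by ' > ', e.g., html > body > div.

Answer: form > h2

Derivation:
After 1 (lastChild): a
After 2 (parentNode): form
After 3 (parentNode): form (no-op, stayed)
After 4 (firstChild): ol
After 5 (nextSibling): footer
After 6 (nextSibling): h2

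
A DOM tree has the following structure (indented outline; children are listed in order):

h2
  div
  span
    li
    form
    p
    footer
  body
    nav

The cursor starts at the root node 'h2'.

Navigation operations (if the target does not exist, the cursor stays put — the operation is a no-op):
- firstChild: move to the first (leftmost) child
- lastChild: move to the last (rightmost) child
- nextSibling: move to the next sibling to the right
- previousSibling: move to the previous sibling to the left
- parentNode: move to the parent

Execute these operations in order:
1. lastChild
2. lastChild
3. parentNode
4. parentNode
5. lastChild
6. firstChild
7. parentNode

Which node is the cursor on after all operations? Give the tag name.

Answer: body

Derivation:
After 1 (lastChild): body
After 2 (lastChild): nav
After 3 (parentNode): body
After 4 (parentNode): h2
After 5 (lastChild): body
After 6 (firstChild): nav
After 7 (parentNode): body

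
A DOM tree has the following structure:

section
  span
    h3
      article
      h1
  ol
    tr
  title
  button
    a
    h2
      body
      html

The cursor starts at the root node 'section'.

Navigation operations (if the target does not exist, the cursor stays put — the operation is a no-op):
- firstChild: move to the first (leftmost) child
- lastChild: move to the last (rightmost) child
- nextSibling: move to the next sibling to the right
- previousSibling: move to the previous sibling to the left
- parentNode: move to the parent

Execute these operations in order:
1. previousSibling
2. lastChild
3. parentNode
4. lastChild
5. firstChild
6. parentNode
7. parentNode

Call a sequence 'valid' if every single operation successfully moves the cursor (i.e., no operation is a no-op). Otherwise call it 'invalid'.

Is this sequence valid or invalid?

Answer: invalid

Derivation:
After 1 (previousSibling): section (no-op, stayed)
After 2 (lastChild): button
After 3 (parentNode): section
After 4 (lastChild): button
After 5 (firstChild): a
After 6 (parentNode): button
After 7 (parentNode): section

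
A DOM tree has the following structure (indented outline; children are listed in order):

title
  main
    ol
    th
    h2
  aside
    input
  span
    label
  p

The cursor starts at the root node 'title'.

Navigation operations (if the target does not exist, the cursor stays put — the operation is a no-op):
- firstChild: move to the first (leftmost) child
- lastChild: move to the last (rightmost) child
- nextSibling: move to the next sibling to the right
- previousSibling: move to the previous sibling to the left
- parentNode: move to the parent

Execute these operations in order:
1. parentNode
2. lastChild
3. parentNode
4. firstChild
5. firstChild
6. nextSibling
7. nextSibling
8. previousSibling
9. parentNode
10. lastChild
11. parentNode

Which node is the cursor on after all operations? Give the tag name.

After 1 (parentNode): title (no-op, stayed)
After 2 (lastChild): p
After 3 (parentNode): title
After 4 (firstChild): main
After 5 (firstChild): ol
After 6 (nextSibling): th
After 7 (nextSibling): h2
After 8 (previousSibling): th
After 9 (parentNode): main
After 10 (lastChild): h2
After 11 (parentNode): main

Answer: main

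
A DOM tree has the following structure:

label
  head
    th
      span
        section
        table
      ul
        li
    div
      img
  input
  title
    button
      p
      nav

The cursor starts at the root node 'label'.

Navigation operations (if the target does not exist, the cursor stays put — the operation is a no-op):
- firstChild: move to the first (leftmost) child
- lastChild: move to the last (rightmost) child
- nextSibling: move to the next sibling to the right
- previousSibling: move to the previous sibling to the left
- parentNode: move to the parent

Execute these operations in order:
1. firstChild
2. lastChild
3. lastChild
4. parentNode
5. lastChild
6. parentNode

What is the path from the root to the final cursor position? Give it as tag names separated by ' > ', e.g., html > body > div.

After 1 (firstChild): head
After 2 (lastChild): div
After 3 (lastChild): img
After 4 (parentNode): div
After 5 (lastChild): img
After 6 (parentNode): div

Answer: label > head > div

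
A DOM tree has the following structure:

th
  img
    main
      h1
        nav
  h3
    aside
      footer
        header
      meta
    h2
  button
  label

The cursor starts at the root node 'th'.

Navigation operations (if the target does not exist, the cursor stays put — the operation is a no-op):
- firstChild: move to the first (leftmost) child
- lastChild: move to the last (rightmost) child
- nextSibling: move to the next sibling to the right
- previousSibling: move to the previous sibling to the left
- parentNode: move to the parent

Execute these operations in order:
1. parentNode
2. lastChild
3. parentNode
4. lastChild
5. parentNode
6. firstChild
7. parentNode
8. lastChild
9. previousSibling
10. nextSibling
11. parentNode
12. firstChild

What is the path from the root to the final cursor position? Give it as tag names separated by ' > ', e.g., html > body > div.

After 1 (parentNode): th (no-op, stayed)
After 2 (lastChild): label
After 3 (parentNode): th
After 4 (lastChild): label
After 5 (parentNode): th
After 6 (firstChild): img
After 7 (parentNode): th
After 8 (lastChild): label
After 9 (previousSibling): button
After 10 (nextSibling): label
After 11 (parentNode): th
After 12 (firstChild): img

Answer: th > img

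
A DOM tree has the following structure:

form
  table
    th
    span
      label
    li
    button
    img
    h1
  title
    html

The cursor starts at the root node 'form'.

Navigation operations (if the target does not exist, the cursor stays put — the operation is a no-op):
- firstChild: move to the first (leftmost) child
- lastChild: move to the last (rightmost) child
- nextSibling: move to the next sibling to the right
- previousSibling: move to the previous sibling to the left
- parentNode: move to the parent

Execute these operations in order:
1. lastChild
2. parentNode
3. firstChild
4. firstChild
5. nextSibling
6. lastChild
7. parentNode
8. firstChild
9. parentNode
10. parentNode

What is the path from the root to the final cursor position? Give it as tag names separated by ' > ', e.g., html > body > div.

After 1 (lastChild): title
After 2 (parentNode): form
After 3 (firstChild): table
After 4 (firstChild): th
After 5 (nextSibling): span
After 6 (lastChild): label
After 7 (parentNode): span
After 8 (firstChild): label
After 9 (parentNode): span
After 10 (parentNode): table

Answer: form > table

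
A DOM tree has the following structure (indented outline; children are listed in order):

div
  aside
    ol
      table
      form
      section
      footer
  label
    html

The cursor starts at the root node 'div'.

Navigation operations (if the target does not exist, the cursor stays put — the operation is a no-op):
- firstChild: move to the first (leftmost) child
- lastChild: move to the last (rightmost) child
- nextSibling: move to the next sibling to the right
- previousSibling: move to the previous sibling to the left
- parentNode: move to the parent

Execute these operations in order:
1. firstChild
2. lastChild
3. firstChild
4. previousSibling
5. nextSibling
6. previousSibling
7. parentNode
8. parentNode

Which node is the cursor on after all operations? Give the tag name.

Answer: aside

Derivation:
After 1 (firstChild): aside
After 2 (lastChild): ol
After 3 (firstChild): table
After 4 (previousSibling): table (no-op, stayed)
After 5 (nextSibling): form
After 6 (previousSibling): table
After 7 (parentNode): ol
After 8 (parentNode): aside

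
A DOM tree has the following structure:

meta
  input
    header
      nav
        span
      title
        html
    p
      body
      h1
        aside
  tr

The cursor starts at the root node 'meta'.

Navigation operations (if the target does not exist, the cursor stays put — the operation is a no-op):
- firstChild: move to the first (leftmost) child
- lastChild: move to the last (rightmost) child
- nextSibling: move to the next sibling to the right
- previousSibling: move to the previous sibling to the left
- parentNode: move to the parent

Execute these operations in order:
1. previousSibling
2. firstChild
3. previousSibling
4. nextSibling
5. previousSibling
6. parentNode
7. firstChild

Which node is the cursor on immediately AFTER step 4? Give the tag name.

Answer: tr

Derivation:
After 1 (previousSibling): meta (no-op, stayed)
After 2 (firstChild): input
After 3 (previousSibling): input (no-op, stayed)
After 4 (nextSibling): tr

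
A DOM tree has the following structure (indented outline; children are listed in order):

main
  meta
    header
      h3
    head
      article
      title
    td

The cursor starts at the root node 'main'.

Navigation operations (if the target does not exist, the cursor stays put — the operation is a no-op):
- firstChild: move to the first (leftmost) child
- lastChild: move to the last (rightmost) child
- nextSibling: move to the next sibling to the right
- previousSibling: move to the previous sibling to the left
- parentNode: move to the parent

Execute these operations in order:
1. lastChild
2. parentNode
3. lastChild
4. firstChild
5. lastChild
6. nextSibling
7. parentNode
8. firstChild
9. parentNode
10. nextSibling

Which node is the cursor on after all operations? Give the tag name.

Answer: head

Derivation:
After 1 (lastChild): meta
After 2 (parentNode): main
After 3 (lastChild): meta
After 4 (firstChild): header
After 5 (lastChild): h3
After 6 (nextSibling): h3 (no-op, stayed)
After 7 (parentNode): header
After 8 (firstChild): h3
After 9 (parentNode): header
After 10 (nextSibling): head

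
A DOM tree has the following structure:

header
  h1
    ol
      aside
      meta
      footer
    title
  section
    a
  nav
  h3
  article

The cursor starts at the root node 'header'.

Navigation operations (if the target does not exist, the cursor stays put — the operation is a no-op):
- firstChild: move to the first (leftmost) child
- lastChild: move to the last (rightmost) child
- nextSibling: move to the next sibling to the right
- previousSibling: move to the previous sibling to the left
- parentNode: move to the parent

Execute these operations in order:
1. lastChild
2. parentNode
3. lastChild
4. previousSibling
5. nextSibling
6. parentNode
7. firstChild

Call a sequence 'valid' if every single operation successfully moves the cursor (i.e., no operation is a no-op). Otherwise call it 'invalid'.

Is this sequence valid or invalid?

Answer: valid

Derivation:
After 1 (lastChild): article
After 2 (parentNode): header
After 3 (lastChild): article
After 4 (previousSibling): h3
After 5 (nextSibling): article
After 6 (parentNode): header
After 7 (firstChild): h1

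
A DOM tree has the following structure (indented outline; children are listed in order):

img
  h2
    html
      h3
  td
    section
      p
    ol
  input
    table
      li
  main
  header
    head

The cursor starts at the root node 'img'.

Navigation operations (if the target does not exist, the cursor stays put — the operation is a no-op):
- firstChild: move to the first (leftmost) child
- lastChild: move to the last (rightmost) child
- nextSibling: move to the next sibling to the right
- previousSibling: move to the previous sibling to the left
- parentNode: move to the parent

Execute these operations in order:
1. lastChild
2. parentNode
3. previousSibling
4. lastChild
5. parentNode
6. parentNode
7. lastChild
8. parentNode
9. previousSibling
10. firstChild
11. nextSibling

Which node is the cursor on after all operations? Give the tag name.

After 1 (lastChild): header
After 2 (parentNode): img
After 3 (previousSibling): img (no-op, stayed)
After 4 (lastChild): header
After 5 (parentNode): img
After 6 (parentNode): img (no-op, stayed)
After 7 (lastChild): header
After 8 (parentNode): img
After 9 (previousSibling): img (no-op, stayed)
After 10 (firstChild): h2
After 11 (nextSibling): td

Answer: td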